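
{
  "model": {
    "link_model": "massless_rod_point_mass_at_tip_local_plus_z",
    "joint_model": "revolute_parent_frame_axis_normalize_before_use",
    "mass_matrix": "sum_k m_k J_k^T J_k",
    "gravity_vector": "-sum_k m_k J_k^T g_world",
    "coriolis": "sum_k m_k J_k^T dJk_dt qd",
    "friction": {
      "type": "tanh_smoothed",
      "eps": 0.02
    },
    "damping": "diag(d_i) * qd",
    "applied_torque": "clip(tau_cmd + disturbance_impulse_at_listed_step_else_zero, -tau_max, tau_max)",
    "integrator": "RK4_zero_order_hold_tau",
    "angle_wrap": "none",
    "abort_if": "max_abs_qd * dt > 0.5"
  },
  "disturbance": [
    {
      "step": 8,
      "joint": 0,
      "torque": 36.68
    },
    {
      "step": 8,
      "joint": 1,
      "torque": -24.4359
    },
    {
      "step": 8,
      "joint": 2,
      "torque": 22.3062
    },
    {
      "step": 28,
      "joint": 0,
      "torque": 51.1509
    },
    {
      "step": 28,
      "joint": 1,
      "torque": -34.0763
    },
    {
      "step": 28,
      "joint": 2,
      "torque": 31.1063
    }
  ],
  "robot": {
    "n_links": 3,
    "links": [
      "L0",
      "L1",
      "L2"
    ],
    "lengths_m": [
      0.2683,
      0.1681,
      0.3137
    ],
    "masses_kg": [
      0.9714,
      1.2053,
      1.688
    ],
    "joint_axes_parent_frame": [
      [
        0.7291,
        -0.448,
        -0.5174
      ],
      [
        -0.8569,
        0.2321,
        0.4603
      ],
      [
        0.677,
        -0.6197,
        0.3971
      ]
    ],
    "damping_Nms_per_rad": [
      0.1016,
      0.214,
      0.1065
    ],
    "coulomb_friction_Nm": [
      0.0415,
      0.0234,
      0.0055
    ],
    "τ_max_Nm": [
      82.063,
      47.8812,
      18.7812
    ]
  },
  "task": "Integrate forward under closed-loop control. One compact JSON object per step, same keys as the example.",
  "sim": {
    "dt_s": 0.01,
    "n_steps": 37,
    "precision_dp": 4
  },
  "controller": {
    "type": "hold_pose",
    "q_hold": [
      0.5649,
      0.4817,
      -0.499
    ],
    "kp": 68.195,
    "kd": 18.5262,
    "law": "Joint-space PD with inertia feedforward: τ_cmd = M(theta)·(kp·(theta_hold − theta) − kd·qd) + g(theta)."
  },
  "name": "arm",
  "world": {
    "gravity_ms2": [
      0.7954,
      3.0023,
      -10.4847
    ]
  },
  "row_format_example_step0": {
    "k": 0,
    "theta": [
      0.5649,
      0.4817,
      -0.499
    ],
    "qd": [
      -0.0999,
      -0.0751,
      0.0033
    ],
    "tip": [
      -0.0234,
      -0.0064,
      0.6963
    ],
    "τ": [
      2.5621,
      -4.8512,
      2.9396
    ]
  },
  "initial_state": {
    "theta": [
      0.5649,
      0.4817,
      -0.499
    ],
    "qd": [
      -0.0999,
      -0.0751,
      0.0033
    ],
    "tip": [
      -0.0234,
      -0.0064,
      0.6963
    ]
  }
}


{"k":1,"theta":[0.564,0.4811,-0.499],"qd":[-0.0762,-0.0538,0.0022],"tip":[-0.0232,-0.0063,0.6964],"\u03c4":[2.4433,-4.8064,2.9099]}
{"k":2,"theta":[0.5634,0.4806,-0.499],"qd":[-0.0567,-0.0366,0.0013],"tip":[-0.023,-0.0061,0.6964],"\u03c4":[2.3414,-4.7674,2.8845]}
{"k":3,"theta":[0.5629,0.4803,-0.4989],"qd":[-0.0408,-0.023,0.0005],"tip":[-0.0229,-0.006,0.6965],"\u03c4":[2.2539,-4.7332,2.8626]}
{"k":4,"theta":[0.5625,0.4801,-0.4989],"qd":[-0.0281,-0.0127,-0.0002],"tip":[-0.0228,-0.0059,0.6965],"\u03c4":[2.1792,-4.7027,2.8439]}
{"k":5,"theta":[0.5623,0.48,-0.499],"qd":[-0.0185,-0.0056,-0.0009],"tip":[-0.0228,-0.0058,0.6965],"\u03c4":[2.1159,-4.675,2.8278]}
{"k":6,"theta":[0.5621,0.48,-0.499],"qd":[-0.0114,-0.0011,-0.0013],"tip":[-0.0227,-0.0058,0.6965],"\u03c4":[2.063,-4.6501,2.814]}
{"k":7,"theta":[0.5621,0.48,-0.499],"qd":[-0.0064,0.0014,-0.0015],"tip":[-0.0227,-0.0057,0.6965],"\u03c4":[2.0192,-4.6278,2.8021]}
{"k":8,"theta":[0.562,0.48,-0.499],"qd":[-0.0029,0.0026,-0.0015],"tip":[-0.0227,-0.0057,0.6965],"\u03c4":[38.6631,-29.0442,18.7812]}
{"k":9,"theta":[0.5628,0.4792,-0.4956],"qd":[0.1665,-0.1621,0.683],"tip":[-0.0238,-0.0069,0.6969],"\u03c4":[-4.9926,0.0387,-0.2451]}
{"k":10,"theta":[0.5643,0.4778,-0.4894],"qd":[0.1355,-0.1328,0.5501],"tip":[-0.026,-0.009,0.6976],"\u03c4":[-4.0161,-0.6084,0.1827]}
{"k":11,"theta":[0.5656,0.4766,-0.4845],"qd":[0.1099,-0.1069,0.4382],"tip":[-0.0277,-0.0108,0.6982],"\u03c4":[-3.1774,-1.165,0.5497]}
{"k":12,"theta":[0.5666,0.4756,-0.4806],"qd":[0.0887,-0.0845,0.3443],"tip":[-0.029,-0.0122,0.6986],"\u03c4":[-2.4567,-1.6436,0.8644]}
{"k":13,"theta":[0.5674,0.4749,-0.4775],"qd":[0.0708,-0.0651,0.2658],"tip":[-0.0301,-0.0133,0.699],"\u03c4":[-1.8376,-2.0551,1.1342]}
{"k":14,"theta":[0.568,0.4743,-0.4752],"qd":[0.0557,-0.0486,0.2004],"tip":[-0.0309,-0.0141,0.6992],"\u03c4":[-1.3057,-2.4087,1.3654]}
{"k":15,"theta":[0.5685,0.4739,-0.4735],"qd":[0.0429,-0.0347,0.1461],"tip":[-0.0316,-0.0148,0.6994],"\u03c4":[-0.8488,-2.7125,1.5634]}
{"k":16,"theta":[0.5689,0.4736,-0.4722],"qd":[0.0321,-0.0232,0.1011],"tip":[-0.032,-0.0153,0.6995],"\u03c4":[-0.4567,-2.9731,1.733]}
{"k":17,"theta":[0.5691,0.4734,-0.4714],"qd":[0.0228,-0.0139,0.0638],"tip":[-0.0323,-0.0156,0.6996],"\u03c4":[-0.1206,-3.1963,1.8782]}
{"k":18,"theta":[0.5693,0.4733,-0.4709],"qd":[0.0148,-0.0065,0.0329],"tip":[-0.0325,-0.0158,0.6996],"\u03c4":[0.1669,-3.3867,2.0026]}
{"k":19,"theta":[0.5694,0.4733,-0.4707],"qd":[0.0082,-0.0006,0.0076],"tip":[-0.0326,-0.0159,0.6997],"\u03c4":[0.4118,-3.5489,2.1087]}
{"k":20,"theta":[0.5695,0.4733,-0.4707],"qd":[0.0027,0.0042,-0.0127],"tip":[-0.0326,-0.0159,0.6997],"\u03c4":[0.62,-3.687,2.1987]}
{"k":21,"theta":[0.5695,0.4733,-0.4709],"qd":[-0.0017,0.0083,-0.0289],"tip":[-0.0326,-0.0158,0.6996],"\u03c4":[0.7966,-3.8045,2.2751]}
{"k":22,"theta":[0.5695,0.4734,-0.4713],"qd":[-0.0052,0.0116,-0.0419],"tip":[-0.0324,-0.0157,0.6996],"\u03c4":[0.9465,-3.9047,2.3402]}
{"k":23,"theta":[0.5694,0.4736,-0.4718],"qd":[-0.0078,0.0143,-0.0524],"tip":[-0.0323,-0.0156,0.6995],"\u03c4":[1.0737,-3.99,2.3959]}
{"k":24,"theta":[0.5693,0.4737,-0.4723],"qd":[-0.0099,0.0165,-0.0606],"tip":[-0.0321,-0.0154,0.6995],"\u03c4":[1.1817,-4.0629,2.4436]}
{"k":25,"theta":[0.5692,0.4739,-0.473],"qd":[-0.0114,0.0182,-0.0669],"tip":[-0.0319,-0.0152,0.6994],"\u03c4":[1.2736,-4.1251,2.4844]}
{"k":26,"theta":[0.5691,0.4741,-0.4737],"qd":[-0.0126,0.0194,-0.0717],"tip":[-0.0317,-0.015,0.6993],"\u03c4":[1.3517,-4.1782,2.5193]}
{"k":27,"theta":[0.569,0.4743,-0.4744],"qd":[-0.0134,0.0203,-0.0751],"tip":[-0.0314,-0.0147,0.6993],"\u03c4":[1.4182,-4.2236,2.5491]}
{"k":28,"theta":[0.5688,0.4745,-0.4752],"qd":[-0.014,0.021,-0.0773],"tip":[-0.0312,-0.0145,0.6992],"\u03c4":[52.6256,-38.3387,18.7812]}
{"k":29,"theta":[0.5706,0.4727,-0.4757],"qd":[0.3788,-0.3777,-0.0219],"tip":[-0.0319,-0.0161,0.6992],"\u03c4":[-8.1652,2.1576,-0.4761]}
{"k":30,"theta":[0.574,0.4693,-0.4759],"qd":[0.3021,-0.3016,-0.0286],"tip":[-0.0333,-0.0191,0.6994],"\u03c4":[-6.7308,1.2019,-0.0191]}
{"k":31,"theta":[0.5767,0.4666,-0.4762],"qd":[0.2383,-0.236,-0.0342],"tip":[-0.0344,-0.0216,0.6995],"\u03c4":[-5.4985,0.3799,0.3736]}
{"k":32,"theta":[0.5789,0.4645,-0.4766],"qd":[0.185,-0.1802,-0.0388],"tip":[-0.0353,-0.0235,0.6996],"\u03c4":[-4.44,-0.3265,0.7112]}
{"k":33,"theta":[0.5805,0.463,-0.477],"qd":[0.1404,-0.1333,-0.0425],"tip":[-0.0359,-0.0249,0.6996],"\u03c4":[-3.5307,-0.9332,1.0013]}
{"k":34,"theta":[0.5817,0.4618,-0.4774],"qd":[0.103,-0.0941,-0.0456],"tip":[-0.0364,-0.0259,0.6996],"\u03c4":[-2.7498,-1.4541,1.2505]}
{"k":35,"theta":[0.5826,0.4611,-0.4779],"qd":[0.0717,-0.0616,-0.048],"tip":[-0.0366,-0.0266,0.6996],"\u03c4":[-2.0792,-1.9009,1.4647]}
{"k":36,"theta":[0.5832,0.4606,-0.4784],"qd":[0.0454,-0.035,-0.0498],"tip":[-0.0368,-0.027,0.6996],"\u03c4":[-1.5036,-2.284,1.6486]}
{"k":37,"theta":[0.5835,0.4603,-0.4789],"qd":[0.0233,-0.0137,-0.0513],"tip":[-0.0368,-0.0272,0.6995]}


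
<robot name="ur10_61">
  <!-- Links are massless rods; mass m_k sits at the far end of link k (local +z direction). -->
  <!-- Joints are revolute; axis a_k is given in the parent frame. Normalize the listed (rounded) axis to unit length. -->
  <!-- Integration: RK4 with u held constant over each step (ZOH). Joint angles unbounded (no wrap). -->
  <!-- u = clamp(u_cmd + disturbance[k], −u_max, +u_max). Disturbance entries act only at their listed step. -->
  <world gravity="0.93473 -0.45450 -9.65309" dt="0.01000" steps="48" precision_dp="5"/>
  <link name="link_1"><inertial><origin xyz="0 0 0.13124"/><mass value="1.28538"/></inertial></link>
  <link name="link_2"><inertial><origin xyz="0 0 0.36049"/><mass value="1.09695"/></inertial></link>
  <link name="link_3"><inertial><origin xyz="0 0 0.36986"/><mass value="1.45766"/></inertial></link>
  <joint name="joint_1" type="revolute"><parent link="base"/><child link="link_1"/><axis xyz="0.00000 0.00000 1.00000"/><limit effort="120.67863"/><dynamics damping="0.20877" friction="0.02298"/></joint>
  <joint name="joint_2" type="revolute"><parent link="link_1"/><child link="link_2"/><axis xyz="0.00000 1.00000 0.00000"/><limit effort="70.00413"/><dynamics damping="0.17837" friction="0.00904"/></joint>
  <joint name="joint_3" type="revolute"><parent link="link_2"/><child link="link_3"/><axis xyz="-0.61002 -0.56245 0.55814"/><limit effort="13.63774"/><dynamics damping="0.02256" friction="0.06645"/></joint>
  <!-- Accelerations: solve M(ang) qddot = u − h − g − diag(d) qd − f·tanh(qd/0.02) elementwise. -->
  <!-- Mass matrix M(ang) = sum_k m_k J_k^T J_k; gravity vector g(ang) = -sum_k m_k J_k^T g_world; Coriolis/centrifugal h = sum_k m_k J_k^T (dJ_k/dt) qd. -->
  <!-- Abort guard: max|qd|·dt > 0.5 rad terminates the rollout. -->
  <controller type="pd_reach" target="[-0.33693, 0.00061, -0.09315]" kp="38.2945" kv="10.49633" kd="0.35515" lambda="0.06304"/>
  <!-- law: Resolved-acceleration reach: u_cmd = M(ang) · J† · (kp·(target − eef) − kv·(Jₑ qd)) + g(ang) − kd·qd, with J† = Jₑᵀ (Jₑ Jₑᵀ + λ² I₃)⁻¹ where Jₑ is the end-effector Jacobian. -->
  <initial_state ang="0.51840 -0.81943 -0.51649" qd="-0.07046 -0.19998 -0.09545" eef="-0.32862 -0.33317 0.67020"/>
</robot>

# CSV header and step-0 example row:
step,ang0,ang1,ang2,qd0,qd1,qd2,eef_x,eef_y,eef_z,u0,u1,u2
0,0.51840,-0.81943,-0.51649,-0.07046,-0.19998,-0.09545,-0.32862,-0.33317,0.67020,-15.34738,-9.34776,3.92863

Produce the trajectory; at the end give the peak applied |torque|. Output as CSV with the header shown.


step,ang0,ang1,ang2,qd0,qd1,qd2,eef_x,eef_y,eef_z,u0,u1,u2
1,0.51192,-0.82318,-0.52624,-1.21470,-0.54615,-1.83930,-0.32984,-0.33335,0.66851,-14.03190,-7.44681,4.08585
2,0.49526,-0.82999,-0.55123,-2.10624,-0.80952,-3.13758,-0.33174,-0.33305,0.66532,-12.87906,-5.56448,4.02090
3,0.47068,-0.83905,-0.58750,-2.80014,-0.99639,-4.09725,-0.33435,-0.33228,0.66079,-11.82286,-3.70333,3.82209
4,0.43994,-0.84964,-0.63207,-3.33774,-1.11823,-4.80193,-0.33765,-0.33106,0.65501,-10.81923,-1.88592,3.55332
5,0.40446,-0.86119,-0.68272,-3.74971,-1.18715,-5.31427,-0.34159,-0.32937,0.64806,-9.84452,-0.14367,3.26042
6,0.36538,-0.87321,-0.73774,-4.05927,-1.21417,-5.68082,-0.34608,-0.32720,0.64001,-8.89032,1.49277,2.97557
7,0.32363,-0.88533,-0.79586,-4.28456,-1.20878,-5.93638,-0.35105,-0.32456,0.63094,-7.95756,2.99930,2.72047
8,0.27999,-0.89728,-0.85609,-4.44016,-1.17882,-6.10724,-0.35639,-0.32143,0.62095,-7.05166,4.36061,2.50864
9,0.23509,-0.90882,-0.91770,-4.53801,-1.13062,-6.21337,-0.36203,-0.31781,0.61010,-6.17924,5.56978,2.34740
10,0.18946,-0.91982,-0.98011,-4.58793,-1.06921,-6.26997,-0.36785,-0.31373,0.59850,-5.34631,6.62670,2.23940
11,0.14353,-0.93016,-1.04288,-4.59806,-0.99854,-6.28863,-0.37378,-0.30917,0.58621,-4.55742,7.53624,2.18398
12,0.09767,-0.93976,-1.10569,-4.57514,-0.92165,-6.27821,-0.37974,-0.30417,0.57333,-3.81555,8.30649,2.17819
13,0.05218,-0.94858,-1.16828,-4.52473,-0.84093,-6.24545,-0.38564,-0.29874,0.55993,-3.12224,8.94745,2.21767
14,0.00732,-0.95657,-1.23046,-4.45146,-0.75821,-6.19555,-0.39143,-0.29290,0.54608,-2.47786,9.47002,2.29721
15,-0.03672,-0.96374,-1.29206,-4.35913,-0.67490,-6.13250,-0.39703,-0.28669,0.53187,-1.88192,9.88534,2.41121
16,-0.07976,-0.97008,-1.35299,-4.25091,-0.59214,-6.05937,-0.40241,-0.28014,0.51735,-1.33331,10.20435,2.55400
17,-0.12164,-0.97560,-1.41314,-4.12942,-0.51081,-5.97857,-0.40751,-0.27328,0.50259,-0.83050,10.43755,2.72007
18,-0.16225,-0.98032,-1.47246,-3.99684,-0.43166,-5.89196,-0.41230,-0.26613,0.48765,-0.37175,10.59484,2.90415
19,-0.20150,-0.98426,-1.53088,-3.85501,-0.35530,-5.80101,-0.41675,-0.25875,0.47258,0.04481,10.68547,3.10135
20,-0.23928,-0.98746,-1.58839,-3.70546,-0.28226,-5.70687,-0.42083,-0.25116,0.45745,0.42109,10.71802,3.30717
21,-0.27554,-0.98994,-1.64494,-3.54949,-0.21300,-5.61042,-0.42454,-0.24339,0.44229,0.75898,10.70042,3.51753
22,-0.31021,-0.99176,-1.70052,-3.38823,-0.14796,-5.51238,-0.42785,-0.23549,0.42715,1.06032,10.63999,3.72876
23,-0.34325,-0.99295,-1.75511,-3.22268,-0.08753,-5.41330,-0.43076,-0.22749,0.41208,1.32690,10.54352,3.93758
24,-0.37462,-0.99355,-1.80871,-3.05370,-0.03209,-5.31357,-0.43327,-0.21942,0.39711,1.56045,10.41727,4.14112
25,-0.40429,-0.99364,-1.86132,-2.88201,0.01778,-5.21327,-0.43539,-0.21131,0.38227,1.76263,10.26767,4.33677
26,-0.43223,-0.99325,-1.91292,-2.70829,0.06154,-5.11244,-0.43712,-0.20319,0.36761,1.93508,10.10054,4.52231
27,-0.45842,-0.99246,-1.96351,-2.53356,0.09942,-5.01171,-0.43847,-0.19509,0.35314,2.07941,9.91963,4.69603
28,-0.48287,-0.99131,-2.01310,-2.35855,0.13123,-4.91117,-0.43947,-0.18705,0.33890,2.19728,9.72951,4.85637
29,-0.50558,-0.98988,-2.06168,-2.18398,0.15682,-4.81083,-0.44012,-0.17907,0.32490,2.29037,9.53446,5.00207
30,-0.52654,-0.98823,-2.10927,-2.01058,0.17607,-4.71068,-0.44044,-0.17119,0.31116,2.36036,9.33838,5.13212
31,-0.54578,-0.98641,-2.15586,-1.83908,0.18896,-4.61065,-0.44046,-0.16343,0.29772,2.40899,9.14479,5.24577
32,-0.56332,-0.98450,-2.20144,-1.67023,0.19555,-4.51065,-0.44020,-0.15580,0.28456,2.43803,8.95681,5.34251
33,-0.57919,-0.98255,-2.24603,-1.50478,0.19595,-4.41057,-0.43969,-0.14833,0.27173,2.44928,8.77718,5.42203
34,-0.59343,-0.98062,-2.28963,-1.34344,0.19039,-4.31027,-0.43893,-0.14102,0.25921,2.44456,8.60817,5.48428
35,-0.60608,-0.97878,-2.33221,-1.18695,0.17913,-4.20961,-0.43797,-0.13390,0.24702,2.42567,8.45165,5.52935
36,-0.61719,-0.97708,-2.37379,-1.03598,0.16255,-4.10845,-0.43682,-0.12696,0.23517,2.39440,8.30902,5.55757
37,-0.62682,-0.97556,-2.41436,-0.89117,0.14106,-4.00664,-0.43552,-0.12023,0.22366,2.35249,8.18126,5.56939
38,-0.63503,-0.97428,-2.45391,-0.75312,0.11514,-3.90408,-0.43408,-0.11372,0.21250,2.30159,8.06888,5.56544
39,-0.64190,-0.97328,-2.49243,-0.62235,0.08532,-3.80064,-0.43252,-0.10741,0.20168,2.24323,7.97202,5.54649
40,-0.64751,-0.97260,-2.52991,-0.49929,0.05215,-3.69626,-0.43088,-0.10134,0.19120,2.17882,7.89040,5.51343
41,-0.65192,-0.97225,-2.56635,-0.38429,0.01626,-3.59095,-0.42916,-0.09548,0.18106,2.10962,7.82333,5.46724
42,-0.65522,-0.97228,-2.60173,-0.27755,-0.02127,-3.48515,-0.42739,-0.08986,0.17126,2.03672,7.76917,5.40915
43,-0.65750,-0.97268,-2.63606,-0.17919,-0.06005,-3.37878,-0.42559,-0.08448,0.16179,1.96106,7.72699,5.34021
44,-0.65884,-0.97348,-2.66931,-0.08933,-0.09999,-3.27149,-0.42376,-0.07932,0.15265,1.88330,7.69615,5.26145
45,-0.65932,-0.97468,-2.70150,-0.00804,-0.14066,-3.16329,-0.42194,-0.07440,0.14383,1.80425,7.67516,5.17400
46,-0.65903,-0.97629,-2.73259,0.06353,-0.18204,-3.05319,-0.42011,-0.06971,0.13532,1.72792,7.66194,5.07875
47,-0.65807,-0.97832,-2.76257,0.12668,-0.22330,-2.94239,-0.41831,-0.06525,0.12712,1.65074,7.65533,4.97728
48,-0.65652,-0.98075,-2.79145,0.18189,-0.26399,-2.83136,-0.41654,-0.06101,0.11921,,,
# max |u| (N·m): 15.34738


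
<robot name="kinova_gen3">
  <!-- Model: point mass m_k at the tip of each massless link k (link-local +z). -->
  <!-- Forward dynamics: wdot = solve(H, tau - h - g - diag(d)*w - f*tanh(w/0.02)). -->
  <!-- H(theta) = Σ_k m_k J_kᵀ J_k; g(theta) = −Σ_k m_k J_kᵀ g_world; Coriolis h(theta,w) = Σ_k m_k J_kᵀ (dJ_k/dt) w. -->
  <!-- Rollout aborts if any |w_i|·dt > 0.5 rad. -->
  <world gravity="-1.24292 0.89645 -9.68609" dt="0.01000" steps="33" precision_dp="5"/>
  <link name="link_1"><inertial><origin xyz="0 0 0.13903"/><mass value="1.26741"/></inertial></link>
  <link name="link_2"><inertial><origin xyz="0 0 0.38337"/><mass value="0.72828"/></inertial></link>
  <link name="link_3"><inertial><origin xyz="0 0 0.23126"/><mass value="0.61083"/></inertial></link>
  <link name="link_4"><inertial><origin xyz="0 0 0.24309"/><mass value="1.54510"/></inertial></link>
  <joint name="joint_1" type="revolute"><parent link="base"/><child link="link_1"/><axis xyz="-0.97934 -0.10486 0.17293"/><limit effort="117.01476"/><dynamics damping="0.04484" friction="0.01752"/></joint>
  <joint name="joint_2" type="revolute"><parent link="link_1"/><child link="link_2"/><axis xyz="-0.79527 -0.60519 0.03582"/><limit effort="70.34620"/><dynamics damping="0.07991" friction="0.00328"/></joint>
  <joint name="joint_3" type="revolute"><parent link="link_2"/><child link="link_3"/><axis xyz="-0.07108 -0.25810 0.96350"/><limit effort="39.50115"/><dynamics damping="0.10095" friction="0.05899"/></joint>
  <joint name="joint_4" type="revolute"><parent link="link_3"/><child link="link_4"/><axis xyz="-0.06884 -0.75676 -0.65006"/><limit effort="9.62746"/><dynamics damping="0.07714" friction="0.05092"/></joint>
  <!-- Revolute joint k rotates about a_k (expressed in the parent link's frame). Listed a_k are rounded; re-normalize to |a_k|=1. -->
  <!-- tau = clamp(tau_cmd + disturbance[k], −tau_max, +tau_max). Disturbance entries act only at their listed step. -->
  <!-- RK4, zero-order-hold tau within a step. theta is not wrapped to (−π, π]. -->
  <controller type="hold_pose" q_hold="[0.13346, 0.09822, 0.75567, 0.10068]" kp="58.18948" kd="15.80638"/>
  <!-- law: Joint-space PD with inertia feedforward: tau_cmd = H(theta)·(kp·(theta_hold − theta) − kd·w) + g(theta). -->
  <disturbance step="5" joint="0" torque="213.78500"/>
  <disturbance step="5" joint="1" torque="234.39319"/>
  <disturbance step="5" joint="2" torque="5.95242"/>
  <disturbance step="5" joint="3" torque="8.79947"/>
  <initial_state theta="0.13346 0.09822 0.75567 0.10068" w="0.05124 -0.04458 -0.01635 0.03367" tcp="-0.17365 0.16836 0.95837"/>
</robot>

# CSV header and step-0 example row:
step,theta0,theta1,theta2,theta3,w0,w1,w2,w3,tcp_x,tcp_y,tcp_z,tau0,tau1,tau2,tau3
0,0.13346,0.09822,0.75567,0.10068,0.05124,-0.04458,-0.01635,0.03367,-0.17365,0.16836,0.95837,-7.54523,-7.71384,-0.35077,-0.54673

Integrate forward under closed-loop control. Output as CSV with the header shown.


step,theta0,theta1,theta2,theta3,w0,w1,w2,w3,tcp_x,tcp_y,tcp_z,tau0,tau1,tau2,tau3
1,0.13402,0.09773,0.75677,0.10034,0.02996,-0.02452,-0.16015,0.09424,-0.17352,0.16851,0.95837,-7.47734,-7.69068,-0.35683,-0.55627
2,0.13444,0.09735,0.75729,0.10022,0.01963,-0.01543,-0.19242,0.10514,-0.17341,0.16863,0.95838,-7.41597,-7.66816,-0.36394,-0.56532
3,0.13477,0.09705,0.75763,0.10014,0.01244,-0.00933,-0.20143,0.10637,-0.17332,0.16873,0.95838,-7.36162,-7.64800,-0.37062,-0.57352
4,0.13505,0.09680,0.75792,0.10006,0.00678,-0.00462,-0.20385,0.10538,-0.17325,0.16881,0.95838,-7.31352,-7.63007,-0.37665,-0.58079
5,0.13527,0.09660,0.75821,0.09996,0.00211,-0.00078,-0.20439,0.10416,-0.17318,0.16887,0.95838,117.01476,70.34620,5.57039,8.21227
6,0.17245,0.06324,0.94586,0.07751,6.87400,-5.83687,31.64789,-1.70979,-0.17453,0.16862,0.95654,-26.88343,-19.58297,-0.81110,-1.69195
7,0.22471,0.02301,1.12486,0.11221,4.02174,-2.84654,9.07292,6.27154,-0.17670,0.16784,0.95267,-23.64215,-16.59254,-0.04994,-1.25355
8,0.25836,0.00006,1.18005,0.18040,2.81876,-1.88566,2.98503,6.89674,-0.17794,0.16712,0.94907,-21.36404,-14.77048,0.23129,-1.19895
9,0.28298,-0.01629,1.20158,0.24374,2.12400,-1.40872,1.35306,5.79681,-0.17881,0.16673,0.94564,-19.48290,-13.38889,0.35657,-1.20397
10,0.30164,-0.02860,1.21254,0.29517,1.61349,-1.06294,0.74016,4.56931,-0.17950,0.16663,0.94255,-17.90641,-12.32652,0.41894,-1.20563
11,0.31572,-0.03780,1.21853,0.33526,1.20649,-0.78435,0.37909,3.51067,-0.18010,0.16676,0.93991,-16.57302,-11.50413,0.45006,-1.19632
12,0.32611,-0.04447,1.22122,0.36579,0.87409,-0.55482,0.10831,2.63814,-0.18067,0.16705,0.93774,-15.43581,-10.86309,0.46322,-1.17878
13,0.33350,-0.04904,1.22187,0.38825,0.60484,-0.36222,-0.03130,1.89205,-0.18124,0.16744,0.93604,-14.45656,-10.35628,0.46051,-1.15543
14,0.33846,-0.05183,1.22160,0.40382,0.38367,-0.20040,-0.11788,1.27066,-0.18182,0.16791,0.93478,-13.60632,-9.94851,0.44842,-1.12743
15,0.34141,-0.05313,1.22078,0.41365,0.20738,-0.06169,-0.07051,0.71403,-0.18240,0.16841,0.93390,-12.86583,-9.61807,0.42434,-1.09659
16,0.34274,-0.05317,1.22009,0.41856,0.05881,0.05195,-0.07758,0.27726,-0.18299,0.16893,0.93336,-12.21544,-9.34299,0.40056,-1.06330
17,0.34271,-0.05219,1.21922,0.41957,-0.06331,0.14187,-0.11908,-0.05576,-0.18359,0.16944,0.93310,-11.64748,-9.11466,0.37658,-1.03233
18,0.34159,-0.05046,1.21746,0.41801,-0.15911,0.20480,-0.23005,-0.25757,-0.18420,0.16994,0.93304,-11.15332,-8.92891,0.35139,-1.01707
19,0.33961,-0.04815,1.21475,0.41459,-0.23690,0.25620,-0.30677,-0.42710,-0.18482,0.17041,0.93314,-10.72131,-8.77839,0.32509,-1.00277
20,0.33693,-0.04539,1.21139,0.40963,-0.29957,0.29750,-0.35908,-0.56759,-0.18545,0.17085,0.93336,-10.34271,-8.65529,0.29829,-0.98895
21,0.33368,-0.04225,1.20760,0.40340,-0.34944,0.32999,-0.39349,-0.68249,-0.18608,0.17125,0.93369,-10.01025,-8.55367,0.27144,-0.97533
22,0.32999,-0.03883,1.20352,0.39613,-0.38844,0.35479,-0.41448,-0.77511,-0.18669,0.17162,0.93409,-9.71781,-8.46892,0.24485,-0.96165
23,0.32596,-0.03519,1.19929,0.38804,-0.41821,0.37292,-0.42526,-0.84849,-0.18729,0.17196,0.93455,-9.46016,-8.39747,0.21874,-0.94777
24,0.32167,-0.03141,1.19497,0.37929,-0.44011,0.38526,-0.42820,-0.90535,-0.18787,0.17226,0.93506,-9.23282,-8.33652,0.19329,-0.93357
25,0.31719,-0.02752,1.19066,0.37005,-0.45534,0.39264,-0.42512,-0.94809,-0.18841,0.17253,0.93560,-9.03193,-8.28387,0.16864,-0.91897
26,0.31259,-0.02358,1.18639,0.36045,-0.46492,0.39578,-0.41743,-0.97881,-0.18892,0.17277,0.93616,-8.85414,-8.23779,0.14487,-0.90394
27,0.30792,-0.01963,1.18222,0.35059,-0.46975,0.39531,-0.40624,-0.99936,-0.18940,0.17298,0.93673,-8.69657,-8.19692,0.12206,-0.88846
28,0.30321,-0.01570,1.17817,0.34057,-0.47058,0.39181,-0.39244,-1.01131,-0.18985,0.17316,0.93731,-8.55668,-8.16019,0.10025,-0.87254
29,0.29852,-0.01181,1.17426,0.33047,-0.46810,0.38580,-0.37674,-1.01605,-0.19025,0.17332,0.93789,-8.43229,-8.12676,0.07947,-0.85620
30,0.29386,-0.00800,1.17052,0.32036,-0.46287,0.37771,-0.35971,-1.01478,-0.19062,0.17344,0.93846,-8.32148,-8.09598,0.05971,-0.83949
31,0.28927,-0.00427,1.16694,0.31028,-0.45540,0.36795,-0.34183,-1.00852,-0.19094,0.17355,0.93903,-8.22258,-8.06733,0.04098,-0.82245
32,0.28476,-0.00065,1.16355,0.30029,-0.44612,0.35686,-0.32345,-0.99817,-0.19123,0.17363,0.93959,-8.13414,-8.04043,0.02326,-0.80514
33,0.28035,0.00285,1.16033,0.29042,-0.43540,0.34474,-0.30488,-0.98449,-0.19148,0.17369,0.94013,,,,


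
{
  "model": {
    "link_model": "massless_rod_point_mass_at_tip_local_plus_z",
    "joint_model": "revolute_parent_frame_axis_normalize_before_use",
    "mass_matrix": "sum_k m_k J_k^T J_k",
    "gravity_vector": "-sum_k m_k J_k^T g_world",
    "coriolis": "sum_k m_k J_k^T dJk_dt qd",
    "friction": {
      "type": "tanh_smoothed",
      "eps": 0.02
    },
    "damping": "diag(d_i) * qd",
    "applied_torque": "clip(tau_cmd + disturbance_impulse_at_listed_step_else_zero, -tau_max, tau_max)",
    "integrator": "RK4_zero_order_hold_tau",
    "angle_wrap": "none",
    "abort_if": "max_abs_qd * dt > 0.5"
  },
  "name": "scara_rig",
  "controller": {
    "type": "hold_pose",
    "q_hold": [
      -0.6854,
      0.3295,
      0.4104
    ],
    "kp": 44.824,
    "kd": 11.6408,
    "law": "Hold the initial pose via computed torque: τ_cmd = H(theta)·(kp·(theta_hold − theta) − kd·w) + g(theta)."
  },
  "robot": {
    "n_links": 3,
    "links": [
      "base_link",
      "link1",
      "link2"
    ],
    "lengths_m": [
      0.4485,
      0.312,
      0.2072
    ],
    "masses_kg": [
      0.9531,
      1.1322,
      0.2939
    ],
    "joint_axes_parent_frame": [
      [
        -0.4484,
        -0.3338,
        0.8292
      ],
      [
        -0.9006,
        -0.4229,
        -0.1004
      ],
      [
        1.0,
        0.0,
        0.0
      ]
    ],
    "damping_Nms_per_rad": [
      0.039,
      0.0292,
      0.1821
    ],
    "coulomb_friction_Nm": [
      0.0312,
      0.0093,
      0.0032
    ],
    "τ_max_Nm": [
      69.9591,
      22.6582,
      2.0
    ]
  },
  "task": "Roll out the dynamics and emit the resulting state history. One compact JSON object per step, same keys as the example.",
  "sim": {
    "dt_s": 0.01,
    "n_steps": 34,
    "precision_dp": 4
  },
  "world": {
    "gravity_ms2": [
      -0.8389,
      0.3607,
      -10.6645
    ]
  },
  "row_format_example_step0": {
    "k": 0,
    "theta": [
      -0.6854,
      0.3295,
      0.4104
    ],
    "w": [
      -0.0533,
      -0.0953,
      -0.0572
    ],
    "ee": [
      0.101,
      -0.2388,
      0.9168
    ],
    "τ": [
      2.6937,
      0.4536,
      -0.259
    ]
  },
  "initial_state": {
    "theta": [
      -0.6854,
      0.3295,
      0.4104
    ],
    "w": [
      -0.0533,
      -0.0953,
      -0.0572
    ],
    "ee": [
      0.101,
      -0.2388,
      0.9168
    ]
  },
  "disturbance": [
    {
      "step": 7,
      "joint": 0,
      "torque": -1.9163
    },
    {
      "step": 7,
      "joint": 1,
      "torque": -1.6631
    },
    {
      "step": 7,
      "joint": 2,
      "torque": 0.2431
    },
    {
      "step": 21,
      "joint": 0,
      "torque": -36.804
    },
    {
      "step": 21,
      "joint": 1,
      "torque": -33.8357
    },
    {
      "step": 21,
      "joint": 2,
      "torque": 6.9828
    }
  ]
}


{"k":1,"theta":[-0.6859,0.3286,0.4099],"w":[-0.0465,-0.0823,-0.0364],"ee":[0.101,-0.2394,0.9167],"\u03c4":[2.6589,0.4326,-0.2579]}
{"k":2,"theta":[-0.6863,0.3278,0.4096],"w":[-0.04,-0.0713,-0.022],"ee":[0.1011,-0.24,0.9166],"\u03c4":[2.6261,0.4127,-0.2564]}
{"k":3,"theta":[-0.6867,0.3272,0.4095],"w":[-0.0339,-0.0621,-0.0126],"ee":[0.1011,-0.2405,0.9165],"\u03c4":[2.5952,0.3937,-0.2547]}
{"k":4,"theta":[-0.687,0.3266,0.4094],"w":[-0.0282,-0.0541,-0.0068],"ee":[0.1011,-0.2409,0.9164],"\u03c4":[2.5662,0.3756,-0.2528]}
{"k":5,"theta":[-0.6873,0.3261,0.4093],"w":[-0.023,-0.0471,-0.0033],"ee":[0.1011,-0.2413,0.9163],"\u03c4":[2.5391,0.3586,-0.2509]}
{"k":6,"theta":[-0.6875,0.3257,0.4093],"w":[-0.0185,-0.0406,-0.0011],"ee":[0.101,-0.2416,0.9163],"\u03c4":[2.514,0.3424,-0.249]}
{"k":7,"theta":[-0.6876,0.3253,0.4093],"w":[-0.0145,-0.0345,0.0003],"ee":[0.101,-0.2419,0.9162],"\u03c4":[0.5744,-1.3359,-0.0041]}
{"k":8,"theta":[-0.6878,0.3245,0.4093],"w":[-0.0112,-0.1185,0.0015],"ee":[0.101,-0.2423,0.9161],"\u03c4":[2.6978,0.5124,-0.2745]}
{"k":9,"theta":[-0.6879,0.3234,0.4093],"w":[-0.0087,-0.1021,0.0026],"ee":[0.1009,-0.2429,0.916],"\u03c4":[2.6619,0.4872,-0.2709]}
{"k":10,"theta":[-0.6879,0.3225,0.4094],"w":[-0.0066,-0.0868,0.0034],"ee":[0.1008,-0.2434,0.9159],"\u03c4":[2.6285,0.4633,-0.2674]}
{"k":11,"theta":[-0.688,0.3217,0.4094],"w":[-0.005,-0.0726,0.0041],"ee":[0.1008,-0.2439,0.9159],"\u03c4":[2.5974,0.4406,-0.2641]}
{"k":12,"theta":[-0.688,0.321,0.4095],"w":[-0.0037,-0.0596,0.0046],"ee":[0.1007,-0.2442,0.9158],"\u03c4":[2.5685,0.419,-0.261]}
{"k":13,"theta":[-0.6881,0.3205,0.4095],"w":[-0.0026,-0.0476,0.0049],"ee":[0.1007,-0.2445,0.9158],"\u03c4":[2.5416,0.3985,-0.2581]}
{"k":14,"theta":[-0.6881,0.3201,0.4096],"w":[-0.0018,-0.0367,0.0051],"ee":[0.1007,-0.2447,0.9157],"\u03c4":[2.5166,0.3791,-0.2553]}
{"k":15,"theta":[-0.6881,0.3197,0.4096],"w":[-0.0011,-0.0269,0.0052],"ee":[0.1006,-0.2449,0.9157],"\u03c4":[2.4933,0.3607,-0.2527]}
{"k":16,"theta":[-0.6881,0.3195,0.4097],"w":[-0.0004,-0.0182,0.005],"ee":[0.1006,-0.245,0.9157],"\u03c4":[2.4717,0.3435,-0.2502]}
{"k":17,"theta":[-0.6881,0.3194,0.4097],"w":[0.0003,-0.0107,0.0045],"ee":[0.1006,-0.2451,0.9156],"\u03c4":[2.4517,0.3275,-0.2479]}
{"k":18,"theta":[-0.6881,0.3193,0.4097],"w":[0.0011,-0.0044,0.0037],"ee":[0.1006,-0.2451,0.9156],"\u03c4":[2.4332,0.3126,-0.2457]}
{"k":19,"theta":[-0.6881,0.3193,0.4098],"w":[0.002,0.0009,0.0027],"ee":[0.1006,-0.2451,0.9156],"\u03c4":[2.4161,0.2989,-0.2438]}
{"k":20,"theta":[-0.6881,0.3193,0.4098],"w":[0.0029,0.0052,0.0017],"ee":[0.1006,-0.2451,0.9156],"\u03c4":[2.4004,0.2863,-0.242]}
{"k":21,"theta":[-0.688,0.3194,0.4098],"w":[0.0037,0.0089,0.0008],"ee":[0.1006,-0.2451,0.9156],"\u03c4":[-34.4181,-22.6582,2.0]}
{"k":22,"theta":[-0.6923,0.318,0.4081],"w":[-0.849,-0.2893,-0.3378],"ee":[0.1011,-0.2476,0.915],"\u03c4":[6.7605,3.0003,-0.5083]}
{"k":23,"theta":[-0.7003,0.3153,0.4052],"w":[-0.7528,-0.2339,-0.2434],"ee":[0.102,-0.2524,0.9139],"\u03c4":[6.4384,2.7996,-0.4907]}
{"k":24,"theta":[-0.7074,0.3132,0.4031],"w":[-0.662,-0.1888,-0.1737],"ee":[0.1027,-0.2566,0.9128],"\u03c4":[6.134,2.6099,-0.473]}
{"k":25,"theta":[-0.7135,0.3115,0.4016],"w":[-0.577,-0.1519,-0.1223],"ee":[0.1033,-0.2603,0.9118],"\u03c4":[5.8466,2.4307,-0.4555]}
{"k":26,"theta":[-0.7189,0.3102,0.4006],"w":[-0.498,-0.1213,-0.0841],"ee":[0.1038,-0.2635,0.9109],"\u03c4":[5.5755,2.2618,-0.4385]}
{"k":27,"theta":[-0.7235,0.3091,0.3999],"w":[-0.4249,-0.0958,-0.0557],"ee":[0.1042,-0.2662,0.9102],"\u03c4":[5.3203,2.1027,-0.4222]}
{"k":28,"theta":[-0.7275,0.3082,0.3995],"w":[-0.3575,-0.0742,-0.0347],"ee":[0.1045,-0.2685,0.9095],"\u03c4":[5.0803,1.953,-0.4065]}
{"k":29,"theta":[-0.7307,0.3076,0.3992],"w":[-0.2958,-0.056,-0.0195],"ee":[0.1047,-0.2704,0.909],"\u03c4":[4.8548,1.8123,-0.3917]}
{"k":30,"theta":[-0.7334,0.3071,0.3991],"w":[-0.2394,-0.0406,-0.0091],"ee":[0.1049,-0.2719,0.9085],"\u03c4":[4.6432,1.6802,-0.3775]}
{"k":31,"theta":[-0.7355,0.3068,0.399],"w":[-0.1881,-0.0276,-0.0026],"ee":[0.105,-0.2731,0.9081],"\u03c4":[4.4449,1.5563,-0.3641]}
{"k":32,"theta":[-0.7372,0.3066,0.399],"w":[-0.1414,-0.0168,0.0011],"ee":[0.1051,-0.274,0.9079],"\u03c4":[4.2592,1.4405,-0.3514]}
{"k":33,"theta":[-0.7384,0.3064,0.399],"w":[-0.0991,-0.0078,0.0028],"ee":[0.1052,-0.2747,0.9077],"\u03c4":[4.0856,1.3323,-0.3395]}
{"k":34,"theta":[-0.7392,0.3064,0.3991],"w":[-0.0608,-0.0006,0.0033],"ee":[0.1052,-0.2751,0.9075]}


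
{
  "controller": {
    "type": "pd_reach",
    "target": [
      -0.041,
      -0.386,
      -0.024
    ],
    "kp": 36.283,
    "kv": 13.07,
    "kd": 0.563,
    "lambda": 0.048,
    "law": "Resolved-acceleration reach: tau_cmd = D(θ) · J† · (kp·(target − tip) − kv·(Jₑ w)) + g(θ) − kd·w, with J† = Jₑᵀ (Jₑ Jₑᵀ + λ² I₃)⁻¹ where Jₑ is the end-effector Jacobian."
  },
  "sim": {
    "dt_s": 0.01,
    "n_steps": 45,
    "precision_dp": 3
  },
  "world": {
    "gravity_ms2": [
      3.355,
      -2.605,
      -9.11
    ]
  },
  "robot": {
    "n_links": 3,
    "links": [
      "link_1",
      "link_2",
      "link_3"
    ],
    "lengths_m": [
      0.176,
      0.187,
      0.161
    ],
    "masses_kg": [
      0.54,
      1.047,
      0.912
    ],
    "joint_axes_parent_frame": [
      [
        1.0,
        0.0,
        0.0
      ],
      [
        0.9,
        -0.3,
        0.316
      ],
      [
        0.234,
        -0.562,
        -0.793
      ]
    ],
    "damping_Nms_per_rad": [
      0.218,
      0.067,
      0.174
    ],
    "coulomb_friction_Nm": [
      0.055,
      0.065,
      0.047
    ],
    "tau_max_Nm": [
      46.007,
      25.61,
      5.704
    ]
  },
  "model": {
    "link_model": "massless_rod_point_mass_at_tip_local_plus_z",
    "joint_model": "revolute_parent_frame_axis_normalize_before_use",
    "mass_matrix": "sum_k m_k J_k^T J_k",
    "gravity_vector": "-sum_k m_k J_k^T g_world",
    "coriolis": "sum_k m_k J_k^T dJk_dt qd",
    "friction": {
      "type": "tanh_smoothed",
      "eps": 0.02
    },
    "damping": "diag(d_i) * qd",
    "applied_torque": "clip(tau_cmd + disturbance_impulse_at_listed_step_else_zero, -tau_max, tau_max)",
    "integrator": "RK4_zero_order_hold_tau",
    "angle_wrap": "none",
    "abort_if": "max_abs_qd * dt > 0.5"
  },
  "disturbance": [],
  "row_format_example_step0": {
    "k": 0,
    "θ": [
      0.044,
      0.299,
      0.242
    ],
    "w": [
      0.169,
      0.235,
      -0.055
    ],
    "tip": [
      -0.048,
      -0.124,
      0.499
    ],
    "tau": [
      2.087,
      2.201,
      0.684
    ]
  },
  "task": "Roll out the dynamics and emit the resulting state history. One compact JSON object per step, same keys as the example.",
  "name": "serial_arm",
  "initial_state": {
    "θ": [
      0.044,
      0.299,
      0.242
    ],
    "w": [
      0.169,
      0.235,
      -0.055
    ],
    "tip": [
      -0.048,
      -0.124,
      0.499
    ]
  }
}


{"k":1,"\u03b8":[0.045,0.305,0.242],"w":[-0.055,0.921,-0.008],"tip":[-0.048,-0.126,0.499],"tau":[1.209,1.174,0.566]}
{"k":2,"\u03b8":[0.044,0.315,0.243],"w":[-0.027,1.104,0.25],"tip":[-0.049,-0.129,0.497],"tau":[0.369,0.564,0.356]}
{"k":3,"\u03b8":[0.044,0.327,0.245],"w":[-0.035,1.332,0.226],"tip":[-0.05,-0.132,0.496],"tau":[-0.402,-0.016,0.331]}
{"k":4,"\u03b8":[0.044,0.341,0.248],"w":[0.009,1.426,0.318],"tip":[-0.051,-0.137,0.494],"tau":[-1.082,-0.453,0.243]}
{"k":5,"\u03b8":[0.044,0.356,0.251],"w":[0.015,1.563,0.297],"tip":[-0.052,-0.141,0.492],"tau":[-1.681,-0.875,0.227]}
{"k":6,"\u03b8":[0.044,0.372,0.254],"w":[0.044,1.63,0.347],"tip":[-0.053,-0.146,0.489],"tau":[-2.206,-1.211,0.173]}
{"k":7,"\u03b8":[0.045,0.388,0.258],"w":[0.054,1.711,0.344],"tip":[-0.055,-0.151,0.487],"tau":[-2.669,-1.524,0.154]}
{"k":8,"\u03b8":[0.045,0.406,0.262],"w":[0.071,1.762,0.365],"tip":[-0.056,-0.157,0.484],"tau":[-3.075,-1.788,0.122]}
{"k":9,"\u03b8":[0.046,0.424,0.265],"w":[0.079,1.815,0.367],"tip":[-0.057,-0.163,0.481],"tau":[-3.431,-2.03,0.103]}
{"k":10,"\u03b8":[0.047,0.442,0.269],"w":[0.087,1.856,0.377],"tip":[-0.058,-0.168,0.478],"tau":[-3.741,-2.242,0.081]}
{"k":11,"\u03b8":[0.048,0.461,0.273],"w":[0.09,1.893,0.379],"tip":[-0.06,-0.174,0.474],"tau":[-4.013,-2.434,0.064]}
{"k":12,"\u03b8":[0.049,0.48,0.277],"w":[0.092,1.924,0.383],"tip":[-0.061,-0.18,0.471],"tau":[-4.249,-2.605,0.047]}
{"k":13,"\u03b8":[0.05,0.499,0.28],"w":[0.092,1.951,0.385],"tip":[-0.062,-0.186,0.467],"tau":[-4.455,-2.759,0.032]}
{"k":14,"\u03b8":[0.051,0.519,0.284],"w":[0.092,1.972,0.386],"tip":[-0.063,-0.192,0.463],"tau":[-4.635,-2.898,0.017]}
{"k":15,"\u03b8":[0.052,0.538,0.288],"w":[0.092,1.99,0.386],"tip":[-0.064,-0.198,0.459],"tau":[-4.792,-3.025,0.004]}
{"k":16,"\u03b8":[0.052,0.558,0.292],"w":[0.092,2.003,0.385],"tip":[-0.065,-0.204,0.455],"tau":[-4.929,-3.14,-0.008]}
{"k":17,"\u03b8":[0.053,0.578,0.296],"w":[0.092,2.012,0.383],"tip":[-0.066,-0.21,0.451],"tau":[-5.05,-3.245,-0.019]}
{"k":18,"\u03b8":[0.054,0.599,0.3],"w":[0.094,2.018,0.38],"tip":[-0.067,-0.216,0.446],"tau":[-5.157,-3.343,-0.029]}
{"k":19,"\u03b8":[0.055,0.619,0.303],"w":[0.096,2.02,0.376],"tip":[-0.067,-0.221,0.442],"tau":[-5.253,-3.433,-0.039]}
{"k":20,"\u03b8":[0.056,0.639,0.307],"w":[0.1,2.019,0.371],"tip":[-0.068,-0.227,0.437],"tau":[-5.339,-3.518,-0.048]}
{"k":21,"\u03b8":[0.057,0.659,0.311],"w":[0.104,2.015,0.366],"tip":[-0.069,-0.233,0.432],"tau":[-5.417,-3.597,-0.056]}
{"k":22,"\u03b8":[0.058,0.679,0.315],"w":[0.11,2.008,0.36],"tip":[-0.069,-0.238,0.427],"tau":[-5.489,-3.673,-0.064]}
{"k":23,"\u03b8":[0.06,0.699,0.318],"w":[0.118,1.999,0.354],"tip":[-0.07,-0.244,0.422],"tau":[-5.556,-3.745,-0.071]}
{"k":24,"\u03b8":[0.061,0.719,0.322],"w":[0.126,1.987,0.347],"tip":[-0.07,-0.249,0.417],"tau":[-5.619,-3.813,-0.078]}
{"k":25,"\u03b8":[0.062,0.739,0.325],"w":[0.136,1.973,0.34],"tip":[-0.071,-0.254,0.412],"tau":[-5.68,-3.88,-0.084]}
{"k":26,"\u03b8":[0.064,0.759,0.328],"w":[0.147,1.957,0.332],"tip":[-0.071,-0.259,0.406],"tau":[-5.738,-3.944,-0.089]}
{"k":27,"\u03b8":[0.065,0.778,0.332],"w":[0.159,1.939,0.325],"tip":[-0.071,-0.264,0.401],"tau":[-5.794,-4.006,-0.095]}
{"k":28,"\u03b8":[0.067,0.797,0.335],"w":[0.172,1.92,0.317],"tip":[-0.071,-0.269,0.396],"tau":[-5.849,-4.067,-0.1]}
{"k":29,"\u03b8":[0.068,0.816,0.338],"w":[0.186,1.899,0.309],"tip":[-0.072,-0.274,0.39],"tau":[-5.903,-4.126,-0.104]}
{"k":30,"\u03b8":[0.07,0.835,0.341],"w":[0.2,1.876,0.301],"tip":[-0.072,-0.279,0.384],"tau":[-5.956,-4.183,-0.109]}
{"k":31,"\u03b8":[0.073,0.854,0.344],"w":[0.215,1.852,0.292],"tip":[-0.072,-0.284,0.379],"tau":[-6.009,-4.239,-0.113]}
{"k":32,"\u03b8":[0.075,0.872,0.347],"w":[0.231,1.827,0.284],"tip":[-0.072,-0.288,0.373],"tau":[-6.061,-4.294,-0.117]}
{"k":33,"\u03b8":[0.077,0.89,0.35],"w":[0.247,1.801,0.276],"tip":[-0.072,-0.293,0.367],"tau":[-6.112,-4.347,-0.12]}
{"k":34,"\u03b8":[0.08,0.908,0.352],"w":[0.263,1.774,0.268],"tip":[-0.071,-0.297,0.361],"tau":[-6.163,-4.399,-0.124]}
{"k":35,"\u03b8":[0.082,0.926,0.355],"w":[0.279,1.746,0.26],"tip":[-0.071,-0.301,0.355],"tau":[-6.213,-4.449,-0.127]}
{"k":36,"\u03b8":[0.085,0.943,0.358],"w":[0.295,1.717,0.252],"tip":[-0.071,-0.305,0.35],"tau":[-6.262,-4.497,-0.129]}
{"k":37,"\u03b8":[0.088,0.96,0.36],"w":[0.312,1.688,0.243],"tip":[-0.071,-0.309,0.344],"tau":[-6.31,-4.544,-0.132]}
{"k":38,"\u03b8":[0.092,0.977,0.363],"w":[0.328,1.658,0.236],"tip":[-0.07,-0.313,0.338],"tau":[-6.358,-4.589,-0.135]}
{"k":39,"\u03b8":[0.095,0.993,0.365],"w":[0.344,1.627,0.228],"tip":[-0.07,-0.317,0.332],"tau":[-6.404,-4.632,-0.137]}
{"k":40,"\u03b8":[0.098,1.009,0.367],"w":[0.36,1.596,0.22],"tip":[-0.07,-0.321,0.326],"tau":[-6.45,-4.673,-0.139]}
{"k":41,"\u03b8":[0.102,1.025,0.369],"w":[0.375,1.565,0.212],"tip":[-0.069,-0.324,0.32],"tau":[-6.494,-4.712,-0.141]}
{"k":42,"\u03b8":[0.106,1.041,0.371],"w":[0.39,1.534,0.205],"tip":[-0.069,-0.328,0.314],"tau":[-6.537,-4.749,-0.143]}
{"k":43,"\u03b8":[0.11,1.056,0.373],"w":[0.405,1.502,0.198],"tip":[-0.068,-0.331,0.308],"tau":[-6.578,-4.785,-0.144]}
{"k":44,"\u03b8":[0.114,1.071,0.375],"w":[0.419,1.47,0.191],"tip":[-0.068,-0.334,0.302],"tau":[-6.618,-4.818,-0.146]}
{"k":45,"\u03b8":[0.118,1.085,0.377],"w":[0.432,1.438,0.184],"tip":[-0.067,-0.338,0.296]}


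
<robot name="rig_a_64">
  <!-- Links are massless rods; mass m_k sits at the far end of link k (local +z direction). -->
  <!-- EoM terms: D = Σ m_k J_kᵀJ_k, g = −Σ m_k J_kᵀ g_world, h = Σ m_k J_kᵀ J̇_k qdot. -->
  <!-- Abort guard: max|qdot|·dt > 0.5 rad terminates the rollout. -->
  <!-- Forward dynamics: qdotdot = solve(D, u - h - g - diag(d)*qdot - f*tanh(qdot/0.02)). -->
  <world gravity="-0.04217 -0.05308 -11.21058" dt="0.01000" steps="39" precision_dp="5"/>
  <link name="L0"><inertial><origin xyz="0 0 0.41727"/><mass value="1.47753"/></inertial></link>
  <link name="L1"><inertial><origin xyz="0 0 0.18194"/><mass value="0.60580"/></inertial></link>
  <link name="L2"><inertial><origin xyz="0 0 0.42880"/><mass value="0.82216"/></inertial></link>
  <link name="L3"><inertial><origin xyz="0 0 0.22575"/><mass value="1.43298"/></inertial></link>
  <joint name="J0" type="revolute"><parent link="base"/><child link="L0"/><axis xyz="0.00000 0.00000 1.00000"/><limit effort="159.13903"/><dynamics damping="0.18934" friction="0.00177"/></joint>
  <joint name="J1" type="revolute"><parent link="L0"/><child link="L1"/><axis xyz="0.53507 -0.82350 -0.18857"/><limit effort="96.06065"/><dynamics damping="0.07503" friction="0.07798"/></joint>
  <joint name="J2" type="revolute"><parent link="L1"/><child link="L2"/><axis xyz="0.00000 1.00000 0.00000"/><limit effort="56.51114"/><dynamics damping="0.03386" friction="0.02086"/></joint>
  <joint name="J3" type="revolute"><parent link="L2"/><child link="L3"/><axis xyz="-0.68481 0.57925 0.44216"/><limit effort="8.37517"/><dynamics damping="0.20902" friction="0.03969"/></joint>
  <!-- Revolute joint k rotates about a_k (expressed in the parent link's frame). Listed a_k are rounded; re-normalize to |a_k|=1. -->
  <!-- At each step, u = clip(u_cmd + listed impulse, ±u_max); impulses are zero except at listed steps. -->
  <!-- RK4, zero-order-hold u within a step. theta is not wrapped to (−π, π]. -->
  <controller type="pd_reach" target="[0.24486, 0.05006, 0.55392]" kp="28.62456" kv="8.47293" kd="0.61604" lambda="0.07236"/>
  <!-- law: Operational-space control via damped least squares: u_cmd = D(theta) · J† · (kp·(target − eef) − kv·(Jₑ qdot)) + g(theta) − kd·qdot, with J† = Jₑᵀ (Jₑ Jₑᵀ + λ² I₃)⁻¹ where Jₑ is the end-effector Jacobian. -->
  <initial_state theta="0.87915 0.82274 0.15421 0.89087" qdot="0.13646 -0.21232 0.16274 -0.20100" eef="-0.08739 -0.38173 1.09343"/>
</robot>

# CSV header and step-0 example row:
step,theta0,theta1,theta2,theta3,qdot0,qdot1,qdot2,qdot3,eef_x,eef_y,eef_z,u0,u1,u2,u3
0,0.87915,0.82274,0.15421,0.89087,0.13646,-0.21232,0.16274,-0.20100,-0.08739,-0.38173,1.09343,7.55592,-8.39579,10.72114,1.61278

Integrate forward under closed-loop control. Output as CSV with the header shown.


step,theta0,theta1,theta2,theta3,qdot0,qdot1,qdot2,qdot3,eef_x,eef_y,eef_z,u0,u1,u2,u3
1,0.88129,0.82262,0.15772,0.89484,0.29123,0.18236,0.53673,0.97443,-0.08536,-0.37985,1.09408,6.87534,-8.61627,9.97672,0.75513
2,0.88493,0.82581,0.16442,0.90846,0.43211,0.45705,0.80679,1.73634,-0.08263,-0.37731,1.09378,6.25787,-8.88616,9.41011,0.21409
3,0.88984,0.83140,0.17358,0.92829,0.54537,0.66287,1.02919,2.22226,-0.07927,-0.37439,1.09278,5.69870,-9.18670,8.94447,-0.12266
4,0.89580,0.83880,0.18476,0.95205,0.64315,0.81730,1.21219,2.52642,-0.07532,-0.37127,1.09125,5.19218,-9.49497,8.55539,-0.33029
5,0.90269,0.84754,0.19762,0.97826,0.73130,0.93436,1.36441,2.71173,-0.07084,-0.36804,1.08931,4.73387,-9.79580,8.22264,-0.45819
6,0.91042,0.85732,0.21188,1.00591,0.81252,1.02453,1.49321,2.81917,-0.06587,-0.36476,1.08703,4.31985,-10.07990,7.93080,-0.53798
7,0.91894,0.86790,0.22734,1.03438,0.88813,1.09526,1.60428,2.87522,-0.06047,-0.36146,1.08448,3.94638,-10.34210,7.66870,-0.58962
8,0.92819,0.87912,0.24384,1.06324,0.95888,1.15178,1.70179,2.89694,-0.05469,-0.35814,1.08169,3.60980,-10.57984,7.42841,-0.62557
9,0.93813,0.89085,0.26127,1.09219,1.02531,1.19774,1.78870,2.89540,-0.04856,-0.35481,1.07869,3.30664,-10.79223,7.20436,-0.65351
10,0.94871,0.90301,0.27952,1.12105,1.08790,1.23568,1.86710,2.87783,-0.04213,-0.35147,1.07551,3.03357,-10.97940,6.99261,-0.67810
11,0.95990,0.91550,0.29852,1.14968,1.14707,1.26744,1.93845,2.84901,-0.03543,-0.34809,1.07216,2.78748,-11.14207,6.79036,-0.70206
12,0.97167,0.92830,0.31821,1.17797,1.20324,1.29432,2.00378,2.81216,-0.02851,-0.34467,1.06867,2.56547,-11.28128,6.59560,-0.72692
13,0.98398,0.94134,0.33852,1.20587,1.25678,1.31732,2.06382,2.76945,-0.02138,-0.34120,1.06505,2.36487,-11.39830,6.40684,-0.75344
14,0.99682,0.95460,0.35941,1.23332,1.30805,1.33719,2.11912,2.72240,-0.01408,-0.33767,1.06130,2.18322,-11.49442,6.22302,-0.78187
15,1.01016,0.96804,0.38084,1.26029,1.35738,1.35452,2.17005,2.67207,-0.00663,-0.33406,1.05744,2.01828,-11.57100,6.04331,-0.81221
16,1.02398,0.98165,0.40275,1.28674,1.40506,1.36979,2.21692,2.61925,0.00093,-0.33038,1.05348,1.86801,-11.62938,5.86713,-0.84423
17,1.03828,0.99540,0.42511,1.31265,1.45135,1.38338,2.25995,2.56452,0.00859,-0.32660,1.04942,1.73056,-11.67085,5.69402,-0.87764
18,1.05303,1.00928,0.44789,1.33800,1.49645,1.39564,2.29932,2.50832,0.01633,-0.32273,1.04527,1.60428,-11.69668,5.52369,-0.91208
19,1.06822,1.02328,0.47104,1.36279,1.54057,1.40684,2.33515,2.45102,0.02412,-0.31876,1.04105,1.48766,-11.70808,5.35590,-0.94717
20,1.08385,1.03739,0.49454,1.38701,1.58384,1.41722,2.36757,2.39290,0.03195,-0.31468,1.03675,1.37937,-11.70621,5.19052,-0.98257
21,1.09991,1.05160,0.51834,1.41063,1.62639,1.42699,2.39667,2.33422,0.03980,-0.31049,1.03238,1.27823,-11.69221,5.02749,-1.01792
22,1.11640,1.06591,0.54242,1.43367,1.66832,1.43633,2.42253,2.27519,0.04765,-0.30619,1.02795,1.18318,-11.66713,4.86679,-1.05291
23,1.13329,1.08031,0.56675,1.45612,1.70967,1.44540,2.44523,2.21602,0.05548,-0.30178,1.02346,1.09331,-11.63201,4.70847,-1.08729
24,1.15060,1.09480,0.59129,1.47798,1.75048,1.45432,2.46482,2.15689,0.06329,-0.29726,1.01892,1.00781,-11.58783,4.55260,-1.12080
25,1.16831,1.10938,0.61600,1.49925,1.79078,1.46319,2.48137,2.09798,0.07105,-0.29262,1.01433,0.92601,-11.53554,4.39931,-1.15326
26,1.18643,1.12405,0.64087,1.51993,1.83054,1.47212,2.49493,2.03945,0.07877,-0.28788,1.00969,0.84729,-11.47604,4.24873,-1.18452
27,1.20493,1.13881,0.66587,1.54003,1.86973,1.48115,2.50556,1.98146,0.08641,-0.28302,1.00502,0.77118,-11.41020,4.10106,-1.21448
28,1.22383,1.15366,0.69095,1.55955,1.90831,1.49033,2.51331,1.92416,0.09398,-0.27805,1.00031,0.69726,-11.33885,3.95647,-1.24305
29,1.24311,1.16861,0.71610,1.57851,1.94620,1.49969,2.51824,1.86772,0.10146,-0.27298,0.99557,0.62520,-11.26277,3.81520,-1.27021
30,1.26276,1.18365,0.74129,1.59690,1.98334,1.50924,2.52038,1.81227,0.10884,-0.26781,0.99079,0.55475,-11.18273,3.67745,-1.29596
31,1.28277,1.19878,0.76648,1.61475,2.01962,1.51896,2.51981,1.75796,0.11611,-0.26255,0.98599,0.48569,-11.09943,3.54348,-1.32033
32,1.30315,1.21402,0.79166,1.63205,2.05495,1.52881,2.51658,1.70492,0.12326,-0.25719,0.98117,0.41790,-11.01355,3.41352,-1.34337
33,1.32387,1.22935,0.81679,1.64884,2.08921,1.53877,2.51074,1.65330,0.13029,-0.25174,0.97632,0.35128,-10.92573,3.28780,-1.36516
34,1.34493,1.24479,0.84185,1.66512,2.12228,1.54875,2.50236,1.60321,0.13718,-0.24621,0.97146,0.28578,-10.83656,3.16657,-1.38580
35,1.36631,1.26032,0.86682,1.68090,2.15405,1.55869,2.49151,1.55478,0.14394,-0.24060,0.96658,0.22139,-10.74659,3.05005,-1.40542
36,1.38801,1.27596,0.89167,1.69621,2.18438,1.56850,2.47825,1.50812,0.15054,-0.23493,0.96169,0.15813,-10.65633,2.93844,-1.42414
37,1.41000,1.29169,0.91637,1.71106,2.21314,1.57807,2.46267,1.46331,0.15699,-0.22919,0.95679,0.09603,-10.56623,2.83194,-1.44209
38,1.43226,1.30752,0.94091,1.72547,2.24021,1.58731,2.44484,1.42047,0.16328,-0.22339,0.95188,0.03517,-10.47672,2.73073,-1.45941
39,1.45479,1.32343,0.96526,1.73946,2.26546,1.59610,2.42485,1.37965,0.16941,-0.21755,0.94696,,,,
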